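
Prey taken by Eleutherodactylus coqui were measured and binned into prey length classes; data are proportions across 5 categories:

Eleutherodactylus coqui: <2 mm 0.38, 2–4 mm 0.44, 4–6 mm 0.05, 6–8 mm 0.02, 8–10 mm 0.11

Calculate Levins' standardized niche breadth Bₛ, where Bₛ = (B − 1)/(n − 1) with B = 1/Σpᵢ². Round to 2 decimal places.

Σpᵢ² = 0.38² + 0.44² + 0.05² + 0.02² + 0.11² = 0.1444 + 0.1936 + 0.0025 + 0.0004 + 0.0121 = 0.3530
B = 1 / 0.3530 = 2.8329
Bₛ = (B − 1)/(n − 1) = (2.8329 − 1)/(5 − 1) = 1.8329/4 = 0.4582

0.46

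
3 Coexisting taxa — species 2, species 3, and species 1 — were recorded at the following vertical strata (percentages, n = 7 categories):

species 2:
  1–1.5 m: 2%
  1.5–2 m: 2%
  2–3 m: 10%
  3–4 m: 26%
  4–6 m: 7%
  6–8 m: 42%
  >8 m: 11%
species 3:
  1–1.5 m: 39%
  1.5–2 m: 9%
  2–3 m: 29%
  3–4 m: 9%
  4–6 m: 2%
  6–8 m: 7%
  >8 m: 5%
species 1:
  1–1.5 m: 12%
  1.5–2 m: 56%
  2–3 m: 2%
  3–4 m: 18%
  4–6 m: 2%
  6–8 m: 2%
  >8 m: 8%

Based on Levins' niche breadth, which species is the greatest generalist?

Convert percentages to proportions (divide by 100).
Σp_2ᵢ² = 0.02² + 0.02² + 0.10² + 0.26² + 0.07² + 0.42² + 0.11² = 0.0004 + 0.0004 + 0.0100 + 0.0676 + 0.0049 + 0.1764 + 0.0121 = 0.2718
B_2 = 1 / 0.2718 = 3.6792
Σp_3ᵢ² = 0.39² + 0.09² + 0.29² + 0.09² + 0.02² + 0.07² + 0.05² = 0.1521 + 0.0081 + 0.0841 + 0.0081 + 0.0004 + 0.0049 + 0.0025 = 0.2602
B_3 = 1 / 0.2602 = 3.8432
Σp_1ᵢ² = 0.12² + 0.56² + 0.02² + 0.18² + 0.02² + 0.02² + 0.08² = 0.0144 + 0.3136 + 0.0004 + 0.0324 + 0.0004 + 0.0004 + 0.0064 = 0.3680
B_1 = 1 / 0.3680 = 2.7174
Highest B → broadest niche (most generalist): species 3 (B = 3.84).

species 3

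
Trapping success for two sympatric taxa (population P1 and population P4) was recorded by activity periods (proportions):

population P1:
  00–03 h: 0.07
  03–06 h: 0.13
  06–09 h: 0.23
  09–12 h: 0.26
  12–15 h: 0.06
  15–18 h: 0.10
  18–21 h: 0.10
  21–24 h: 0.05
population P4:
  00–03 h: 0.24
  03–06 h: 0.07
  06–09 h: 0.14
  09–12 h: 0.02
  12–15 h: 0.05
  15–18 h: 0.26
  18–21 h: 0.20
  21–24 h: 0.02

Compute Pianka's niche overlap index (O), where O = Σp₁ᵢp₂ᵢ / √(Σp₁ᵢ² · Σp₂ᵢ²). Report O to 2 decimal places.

0.63

Σ p₁ᵢp₂ᵢ = 0.0168 + 0.0091 + 0.0322 + 0.0052 + 0.0030 + 0.0260 + 0.0200 + 0.0010 = 0.1133
Σp_1ᵢ² = 0.07² + 0.13² + 0.23² + 0.26² + 0.06² + 0.10² + 0.10² + 0.05² = 0.0049 + 0.0169 + 0.0529 + 0.0676 + 0.0036 + 0.0100 + 0.0100 + 0.0025 = 0.1684
Σp_2ᵢ² = 0.24² + 0.07² + 0.14² + 0.02² + 0.05² + 0.26² + 0.20² + 0.02² = 0.0576 + 0.0049 + 0.0196 + 0.0004 + 0.0025 + 0.0676 + 0.0400 + 0.0004 = 0.1930
O = 0.1133 / √(0.1684 × 0.1930) = 0.1133 / 0.18028 = 0.6285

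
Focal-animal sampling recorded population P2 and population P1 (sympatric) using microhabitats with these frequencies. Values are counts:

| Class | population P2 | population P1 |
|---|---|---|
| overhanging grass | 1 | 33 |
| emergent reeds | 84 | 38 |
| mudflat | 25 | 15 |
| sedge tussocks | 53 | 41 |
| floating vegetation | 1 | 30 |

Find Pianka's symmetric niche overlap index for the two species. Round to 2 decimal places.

Proportions for population P2 (n=164): 1/164=0.0061, 84/164=0.5122, 25/164=0.1524, 53/164=0.3232, 1/164=0.0061
Proportions for population P1 (n=157): 33/157=0.2102, 38/157=0.2420, 15/157=0.0955, 41/157=0.2611, 30/157=0.1911
Σ p₁ᵢp₂ᵢ = 0.001282 + 0.123952 + 0.014554 + 0.084388 + 0.001166 = 0.225342
Σp_1ᵢ² = 0.0061² + 0.5122² + 0.1524² + 0.3232² + 0.0061² = 0.000037 + 0.262349 + 0.023226 + 0.104458 + 0.000037 = 0.390107
Σp_2ᵢ² = 0.2102² + 0.2420² + 0.0955² + 0.2611² + 0.1911² = 0.044184 + 0.058564 + 0.009120 + 0.068173 + 0.036519 = 0.216560
O = 0.225342 / √(0.390107 × 0.216560) = 0.225342 / 0.2906571 = 0.7753

0.78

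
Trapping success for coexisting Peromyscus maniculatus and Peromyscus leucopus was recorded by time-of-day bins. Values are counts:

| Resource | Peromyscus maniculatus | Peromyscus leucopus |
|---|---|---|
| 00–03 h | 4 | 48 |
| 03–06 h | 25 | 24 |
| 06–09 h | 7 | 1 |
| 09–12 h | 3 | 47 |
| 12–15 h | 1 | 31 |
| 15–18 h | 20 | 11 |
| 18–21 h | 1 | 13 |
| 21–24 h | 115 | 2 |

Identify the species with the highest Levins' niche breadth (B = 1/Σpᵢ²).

Proportions for Peromyscus maniculatus (n=176): 4/176=0.0227, 25/176=0.1420, 7/176=0.0398, 3/176=0.0170, 1/176=0.0057, 20/176=0.1136, 1/176=0.0057, 115/176=0.6534
Proportions for Peromyscus leucopus (n=177): 48/177=0.2712, 24/177=0.1356, 1/177=0.0056, 47/177=0.2655, 31/177=0.1751, 11/177=0.0621, 13/177=0.0734, 2/177=0.0113
Σp_maniᵢ² = 0.0227² + 0.1420² + 0.0398² + 0.0170² + 0.0057² + 0.1136² + 0.0057² + 0.6534² = 0.000515 + 0.020164 + 0.001584 + 0.000289 + 0.000032 + 0.012905 + 0.000032 + 0.426932 = 0.462453
B_mani = 1 / 0.462453 = 2.1624
Σp_leucᵢ² = 0.2712² + 0.1356² + 0.0056² + 0.2655² + 0.1751² + 0.0621² + 0.0734² + 0.0113² = 0.073549 + 0.018387 + 0.000031 + 0.070490 + 0.030660 + 0.003856 + 0.005388 + 0.000128 = 0.202489
B_leuc = 1 / 0.202489 = 4.9385
Highest B → broadest niche (most generalist): Peromyscus leucopus (B = 4.94).

Peromyscus leucopus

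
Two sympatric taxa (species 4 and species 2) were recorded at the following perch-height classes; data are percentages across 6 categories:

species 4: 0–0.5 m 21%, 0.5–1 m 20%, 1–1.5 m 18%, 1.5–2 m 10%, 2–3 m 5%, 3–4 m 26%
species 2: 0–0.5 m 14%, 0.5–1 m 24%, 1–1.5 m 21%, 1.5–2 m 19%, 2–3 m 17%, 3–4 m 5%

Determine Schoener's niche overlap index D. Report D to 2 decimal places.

0.72

Convert percentages to proportions (divide by 100).
Σ|p₁ᵢ − p₂ᵢ| = 0.07 + 0.04 + 0.03 + 0.09 + 0.12 + 0.21 = 0.56
D = 1 − ½ × 0.56 = 1 − 0.280 = 0.7200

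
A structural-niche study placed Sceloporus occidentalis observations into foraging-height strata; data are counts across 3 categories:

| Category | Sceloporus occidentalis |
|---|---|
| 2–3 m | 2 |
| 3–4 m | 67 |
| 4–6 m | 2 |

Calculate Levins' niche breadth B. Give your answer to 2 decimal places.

Proportions for Sceloporus occidentalis (n=71): 2/71=0.0282, 67/71=0.9437, 2/71=0.0282
Σpᵢ² = 0.0282² + 0.9437² + 0.0282² = 0.000795 + 0.890570 + 0.000795 = 0.892160
B = 1 / 0.892160 = 1.1209

1.12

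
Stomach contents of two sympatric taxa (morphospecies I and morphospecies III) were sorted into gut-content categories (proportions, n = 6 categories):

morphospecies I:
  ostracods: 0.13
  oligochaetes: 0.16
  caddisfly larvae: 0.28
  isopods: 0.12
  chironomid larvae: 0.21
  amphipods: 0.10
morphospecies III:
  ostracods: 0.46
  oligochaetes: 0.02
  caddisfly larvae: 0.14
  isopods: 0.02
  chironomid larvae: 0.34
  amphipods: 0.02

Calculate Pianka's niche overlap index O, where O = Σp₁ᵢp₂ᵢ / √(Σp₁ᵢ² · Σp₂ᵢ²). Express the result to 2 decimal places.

0.69

Σ p₁ᵢp₂ᵢ = 0.0598 + 0.0032 + 0.0392 + 0.0024 + 0.0714 + 0.0020 = 0.1780
Σp_1ᵢ² = 0.13² + 0.16² + 0.28² + 0.12² + 0.21² + 0.10² = 0.0169 + 0.0256 + 0.0784 + 0.0144 + 0.0441 + 0.0100 = 0.1894
Σp_2ᵢ² = 0.46² + 0.02² + 0.14² + 0.02² + 0.34² + 0.02² = 0.2116 + 0.0004 + 0.0196 + 0.0004 + 0.1156 + 0.0004 = 0.3480
O = 0.1780 / √(0.1894 × 0.3480) = 0.1780 / 0.25673 = 0.6933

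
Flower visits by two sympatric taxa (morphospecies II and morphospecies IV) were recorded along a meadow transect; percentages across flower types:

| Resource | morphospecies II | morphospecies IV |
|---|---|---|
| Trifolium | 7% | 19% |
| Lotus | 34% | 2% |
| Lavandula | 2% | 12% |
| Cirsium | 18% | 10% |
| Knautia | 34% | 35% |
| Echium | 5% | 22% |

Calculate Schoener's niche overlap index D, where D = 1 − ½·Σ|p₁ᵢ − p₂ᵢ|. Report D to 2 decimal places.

0.60

Convert percentages to proportions (divide by 100).
Σ|p₁ᵢ − p₂ᵢ| = 0.12 + 0.32 + 0.10 + 0.08 + 0.01 + 0.17 = 0.80
D = 1 − ½ × 0.80 = 1 − 0.400 = 0.6000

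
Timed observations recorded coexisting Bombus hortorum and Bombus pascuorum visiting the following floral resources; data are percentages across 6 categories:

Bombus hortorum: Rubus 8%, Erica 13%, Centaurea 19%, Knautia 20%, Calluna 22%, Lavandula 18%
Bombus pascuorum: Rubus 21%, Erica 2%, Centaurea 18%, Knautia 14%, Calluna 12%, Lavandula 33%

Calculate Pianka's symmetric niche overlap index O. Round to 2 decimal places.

0.84

Convert percentages to proportions (divide by 100).
Σ p₁ᵢp₂ᵢ = 0.0168 + 0.0026 + 0.0342 + 0.0280 + 0.0264 + 0.0594 = 0.1674
Σp_1ᵢ² = 0.08² + 0.13² + 0.19² + 0.20² + 0.22² + 0.18² = 0.0064 + 0.0169 + 0.0361 + 0.0400 + 0.0484 + 0.0324 = 0.1802
Σp_2ᵢ² = 0.21² + 0.02² + 0.18² + 0.14² + 0.12² + 0.33² = 0.0441 + 0.0004 + 0.0324 + 0.0196 + 0.0144 + 0.1089 = 0.2198
O = 0.1674 / √(0.1802 × 0.2198) = 0.1674 / 0.19902 = 0.8411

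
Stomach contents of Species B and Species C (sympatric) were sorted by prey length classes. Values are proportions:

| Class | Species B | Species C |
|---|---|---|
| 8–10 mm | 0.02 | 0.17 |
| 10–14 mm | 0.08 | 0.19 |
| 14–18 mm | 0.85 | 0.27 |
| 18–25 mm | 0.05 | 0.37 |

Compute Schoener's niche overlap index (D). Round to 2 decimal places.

0.42

Σ|p₁ᵢ − p₂ᵢ| = 0.15 + 0.11 + 0.58 + 0.32 = 1.16
D = 1 − ½ × 1.16 = 1 − 0.580 = 0.4200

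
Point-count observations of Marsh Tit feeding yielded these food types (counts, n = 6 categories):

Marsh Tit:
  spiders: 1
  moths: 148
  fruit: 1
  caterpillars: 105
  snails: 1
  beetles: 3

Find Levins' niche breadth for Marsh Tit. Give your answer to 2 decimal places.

2.04

Proportions for Marsh Tit (n=259): 1/259=0.0039, 148/259=0.5714, 1/259=0.0039, 105/259=0.4054, 1/259=0.0039, 3/259=0.0116
Σpᵢ² = 0.0039² + 0.5714² + 0.0039² + 0.4054² + 0.0039² + 0.0116² = 0.000015 + 0.326498 + 0.000015 + 0.164349 + 0.000015 + 0.000135 = 0.491027
B = 1 / 0.491027 = 2.0365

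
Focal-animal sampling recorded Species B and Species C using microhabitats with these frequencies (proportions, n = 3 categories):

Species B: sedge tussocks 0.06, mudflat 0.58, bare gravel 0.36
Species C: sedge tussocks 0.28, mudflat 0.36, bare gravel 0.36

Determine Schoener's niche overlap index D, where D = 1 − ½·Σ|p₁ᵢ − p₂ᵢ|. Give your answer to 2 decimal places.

0.78

Σ|p₁ᵢ − p₂ᵢ| = 0.22 + 0.22 + 0.00 = 0.44
D = 1 − ½ × 0.44 = 1 − 0.220 = 0.7800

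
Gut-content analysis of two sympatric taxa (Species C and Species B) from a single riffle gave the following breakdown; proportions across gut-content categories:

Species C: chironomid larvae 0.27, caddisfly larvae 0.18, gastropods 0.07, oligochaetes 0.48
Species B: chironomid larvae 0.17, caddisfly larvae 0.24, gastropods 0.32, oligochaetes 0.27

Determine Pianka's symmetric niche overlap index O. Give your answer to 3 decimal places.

0.807

Σ p₁ᵢp₂ᵢ = 0.0459 + 0.0432 + 0.0224 + 0.1296 = 0.2411
Σp_1ᵢ² = 0.27² + 0.18² + 0.07² + 0.48² = 0.0729 + 0.0324 + 0.0049 + 0.2304 = 0.3406
Σp_2ᵢ² = 0.17² + 0.24² + 0.32² + 0.27² = 0.0289 + 0.0576 + 0.1024 + 0.0729 = 0.2618
O = 0.2411 / √(0.3406 × 0.2618) = 0.2411 / 0.298612 = 0.80740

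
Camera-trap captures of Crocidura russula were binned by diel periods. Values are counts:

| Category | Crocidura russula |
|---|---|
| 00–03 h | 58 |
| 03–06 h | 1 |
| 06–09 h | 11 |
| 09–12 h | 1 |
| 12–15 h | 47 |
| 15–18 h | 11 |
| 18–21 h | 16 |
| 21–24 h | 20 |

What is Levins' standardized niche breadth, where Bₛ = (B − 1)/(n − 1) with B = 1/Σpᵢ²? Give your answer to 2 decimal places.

Proportions for Crocidura russula (n=165): 58/165=0.3515, 1/165=0.0061, 11/165=0.0667, 1/165=0.0061, 47/165=0.2848, 11/165=0.0667, 16/165=0.0970, 20/165=0.1212
Σpᵢ² = 0.3515² + 0.0061² + 0.0667² + 0.0061² + 0.2848² + 0.0667² + 0.0970² + 0.1212² = 0.123552 + 0.000037 + 0.004449 + 0.000037 + 0.081111 + 0.004449 + 0.009409 + 0.014689 = 0.237733
B = 1 / 0.237733 = 4.2064
Bₛ = (B − 1)/(n − 1) = (4.2064 − 1)/(8 − 1) = 3.2064/7 = 0.4581

0.46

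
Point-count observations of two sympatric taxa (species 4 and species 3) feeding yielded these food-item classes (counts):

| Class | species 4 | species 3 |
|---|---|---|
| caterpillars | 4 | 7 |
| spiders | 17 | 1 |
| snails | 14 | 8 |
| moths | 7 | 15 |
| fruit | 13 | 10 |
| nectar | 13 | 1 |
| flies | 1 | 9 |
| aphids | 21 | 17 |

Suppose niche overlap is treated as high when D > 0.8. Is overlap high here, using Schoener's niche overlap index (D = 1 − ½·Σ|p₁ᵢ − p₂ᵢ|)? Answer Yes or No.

Proportions for species 4 (n=90): 4/90=0.0444, 17/90=0.1889, 14/90=0.1556, 7/90=0.0778, 13/90=0.1444, 13/90=0.1444, 1/90=0.0111, 21/90=0.2333
Proportions for species 3 (n=68): 7/68=0.1029, 1/68=0.0147, 8/68=0.1176, 15/68=0.2206, 10/68=0.1471, 1/68=0.0147, 9/68=0.1324, 17/68=0.2500
Σ|p₁ᵢ − p₂ᵢ| = 0.0585 + 0.1742 + 0.0380 + 0.1428 + 0.0027 + 0.1297 + 0.1213 + 0.0167 = 0.6839
D = 1 − ½ × 0.6839 = 1 − 0.34195 = 0.65805
D = 0.65805 < 0.8 → No.

No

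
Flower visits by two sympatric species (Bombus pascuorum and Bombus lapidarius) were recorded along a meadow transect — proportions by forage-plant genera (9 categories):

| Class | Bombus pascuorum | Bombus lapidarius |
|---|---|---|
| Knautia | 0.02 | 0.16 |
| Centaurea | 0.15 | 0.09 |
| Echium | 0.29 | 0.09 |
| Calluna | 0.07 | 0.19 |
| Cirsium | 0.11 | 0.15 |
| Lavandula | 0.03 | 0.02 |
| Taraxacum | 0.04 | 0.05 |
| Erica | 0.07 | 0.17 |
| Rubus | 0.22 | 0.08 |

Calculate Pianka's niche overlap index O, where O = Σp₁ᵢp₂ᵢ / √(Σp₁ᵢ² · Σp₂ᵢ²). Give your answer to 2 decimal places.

Σ p₁ᵢp₂ᵢ = 0.0032 + 0.0135 + 0.0261 + 0.0133 + 0.0165 + 0.0006 + 0.0020 + 0.0119 + 0.0176 = 0.1047
Σp_1ᵢ² = 0.02² + 0.15² + 0.29² + 0.07² + 0.11² + 0.03² + 0.04² + 0.07² + 0.22² = 0.0004 + 0.0225 + 0.0841 + 0.0049 + 0.0121 + 0.0009 + 0.0016 + 0.0049 + 0.0484 = 0.1798
Σp_2ᵢ² = 0.16² + 0.09² + 0.09² + 0.19² + 0.15² + 0.02² + 0.05² + 0.17² + 0.08² = 0.0256 + 0.0081 + 0.0081 + 0.0361 + 0.0225 + 0.0004 + 0.0025 + 0.0289 + 0.0064 = 0.1386
O = 0.1047 / √(0.1798 × 0.1386) = 0.1047 / 0.15786 = 0.6632

0.66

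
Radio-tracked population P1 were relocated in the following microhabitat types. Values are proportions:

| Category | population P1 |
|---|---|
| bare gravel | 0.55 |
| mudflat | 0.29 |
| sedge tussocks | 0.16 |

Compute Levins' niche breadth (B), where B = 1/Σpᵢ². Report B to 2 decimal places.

Σpᵢ² = 0.55² + 0.29² + 0.16² = 0.3025 + 0.0841 + 0.0256 = 0.4122
B = 1 / 0.4122 = 2.4260

2.43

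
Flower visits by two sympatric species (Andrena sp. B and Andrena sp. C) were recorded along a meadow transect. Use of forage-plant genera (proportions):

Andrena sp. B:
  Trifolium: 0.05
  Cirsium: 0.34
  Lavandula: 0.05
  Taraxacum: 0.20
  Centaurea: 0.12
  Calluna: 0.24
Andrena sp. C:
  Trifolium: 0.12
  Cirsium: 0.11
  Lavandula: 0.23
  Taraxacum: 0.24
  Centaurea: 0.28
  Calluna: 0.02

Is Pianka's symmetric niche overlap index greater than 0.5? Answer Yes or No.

Yes

Σ p₁ᵢp₂ᵢ = 0.0060 + 0.0374 + 0.0115 + 0.0480 + 0.0336 + 0.0048 = 0.1413
Σp_1ᵢ² = 0.05² + 0.34² + 0.05² + 0.20² + 0.12² + 0.24² = 0.0025 + 0.1156 + 0.0025 + 0.0400 + 0.0144 + 0.0576 = 0.2326
Σp_2ᵢ² = 0.12² + 0.11² + 0.23² + 0.24² + 0.28² + 0.02² = 0.0144 + 0.0121 + 0.0529 + 0.0576 + 0.0784 + 0.0004 = 0.2158
O = 0.1413 / √(0.2326 × 0.2158) = 0.1413 / 0.22404 = 0.6307
O = 0.6307 > 0.5 → Yes.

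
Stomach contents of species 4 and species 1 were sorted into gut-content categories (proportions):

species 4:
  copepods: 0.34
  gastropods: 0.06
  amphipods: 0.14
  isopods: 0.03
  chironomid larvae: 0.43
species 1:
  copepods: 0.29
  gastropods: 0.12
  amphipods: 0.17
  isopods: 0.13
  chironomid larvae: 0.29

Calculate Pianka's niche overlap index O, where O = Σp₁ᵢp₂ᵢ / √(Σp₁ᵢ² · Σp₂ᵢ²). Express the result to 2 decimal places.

Σ p₁ᵢp₂ᵢ = 0.0986 + 0.0072 + 0.0238 + 0.0039 + 0.1247 = 0.2582
Σp_1ᵢ² = 0.34² + 0.06² + 0.14² + 0.03² + 0.43² = 0.1156 + 0.0036 + 0.0196 + 0.0009 + 0.1849 = 0.3246
Σp_2ᵢ² = 0.29² + 0.12² + 0.17² + 0.13² + 0.29² = 0.0841 + 0.0144 + 0.0289 + 0.0169 + 0.0841 = 0.2284
O = 0.2582 / √(0.3246 × 0.2284) = 0.2582 / 0.27228 = 0.9483

0.95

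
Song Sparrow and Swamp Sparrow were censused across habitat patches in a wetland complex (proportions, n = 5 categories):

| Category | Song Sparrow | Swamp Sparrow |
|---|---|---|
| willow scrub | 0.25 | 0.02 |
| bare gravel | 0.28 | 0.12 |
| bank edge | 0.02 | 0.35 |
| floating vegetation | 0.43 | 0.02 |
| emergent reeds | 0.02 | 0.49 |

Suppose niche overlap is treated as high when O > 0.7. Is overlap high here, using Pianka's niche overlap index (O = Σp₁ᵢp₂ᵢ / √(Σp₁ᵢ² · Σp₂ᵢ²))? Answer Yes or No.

Σ p₁ᵢp₂ᵢ = 0.0050 + 0.0336 + 0.0070 + 0.0086 + 0.0098 = 0.0640
Σp_1ᵢ² = 0.25² + 0.28² + 0.02² + 0.43² + 0.02² = 0.0625 + 0.0784 + 0.0004 + 0.1849 + 0.0004 = 0.3266
Σp_2ᵢ² = 0.02² + 0.12² + 0.35² + 0.02² + 0.49² = 0.0004 + 0.0144 + 0.1225 + 0.0004 + 0.2401 = 0.3778
O = 0.0640 / √(0.3266 × 0.3778) = 0.0640 / 0.35127 = 0.1822
O = 0.1822 < 0.7 → No.

No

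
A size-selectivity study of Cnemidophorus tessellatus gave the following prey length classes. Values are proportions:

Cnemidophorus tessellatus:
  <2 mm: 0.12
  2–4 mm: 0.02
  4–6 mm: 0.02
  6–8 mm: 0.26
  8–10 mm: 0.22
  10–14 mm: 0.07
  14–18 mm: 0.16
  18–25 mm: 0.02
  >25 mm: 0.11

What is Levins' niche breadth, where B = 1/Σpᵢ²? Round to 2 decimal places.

5.74

Σpᵢ² = 0.12² + 0.02² + 0.02² + 0.26² + 0.22² + 0.07² + 0.16² + 0.02² + 0.11² = 0.0144 + 0.0004 + 0.0004 + 0.0676 + 0.0484 + 0.0049 + 0.0256 + 0.0004 + 0.0121 = 0.1742
B = 1 / 0.1742 = 5.7405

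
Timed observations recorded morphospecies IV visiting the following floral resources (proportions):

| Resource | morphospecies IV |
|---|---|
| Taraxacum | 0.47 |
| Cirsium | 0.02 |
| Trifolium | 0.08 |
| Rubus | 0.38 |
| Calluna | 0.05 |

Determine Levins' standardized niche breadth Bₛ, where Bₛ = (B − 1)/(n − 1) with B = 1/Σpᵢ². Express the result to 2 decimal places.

0.42

Σpᵢ² = 0.47² + 0.02² + 0.08² + 0.38² + 0.05² = 0.2209 + 0.0004 + 0.0064 + 0.1444 + 0.0025 = 0.3746
B = 1 / 0.3746 = 2.6695
Bₛ = (B − 1)/(n − 1) = (2.6695 − 1)/(5 − 1) = 1.6695/4 = 0.4174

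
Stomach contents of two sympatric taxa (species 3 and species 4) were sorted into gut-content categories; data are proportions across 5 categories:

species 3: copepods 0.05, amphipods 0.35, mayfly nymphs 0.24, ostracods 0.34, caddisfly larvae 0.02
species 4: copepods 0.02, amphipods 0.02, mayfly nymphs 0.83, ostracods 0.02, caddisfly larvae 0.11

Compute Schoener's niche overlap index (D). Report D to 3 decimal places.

Σ|p₁ᵢ − p₂ᵢ| = 0.03 + 0.33 + 0.59 + 0.32 + 0.09 = 1.36
D = 1 − ½ × 1.36 = 1 − 0.680 = 0.32000

0.320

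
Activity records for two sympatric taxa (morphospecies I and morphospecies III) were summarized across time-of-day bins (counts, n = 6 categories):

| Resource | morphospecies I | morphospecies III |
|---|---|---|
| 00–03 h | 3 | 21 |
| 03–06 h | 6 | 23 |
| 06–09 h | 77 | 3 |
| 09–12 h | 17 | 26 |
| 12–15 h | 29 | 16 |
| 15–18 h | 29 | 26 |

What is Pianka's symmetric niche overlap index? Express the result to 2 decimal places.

Proportions for morphospecies I (n=161): 3/161=0.0186, 6/161=0.0373, 77/161=0.4783, 17/161=0.1056, 29/161=0.1801, 29/161=0.1801
Proportions for morphospecies III (n=115): 21/115=0.1826, 23/115=0.2000, 3/115=0.0261, 26/115=0.2261, 16/115=0.1391, 26/115=0.2261
Σ p₁ᵢp₂ᵢ = 0.003396 + 0.007460 + 0.012484 + 0.023876 + 0.025052 + 0.040721 = 0.112989
Σp_1ᵢ² = 0.0186² + 0.0373² + 0.4783² + 0.1056² + 0.1801² + 0.1801² = 0.000346 + 0.001391 + 0.228771 + 0.011151 + 0.032436 + 0.032436 = 0.306531
Σp_2ᵢ² = 0.1826² + 0.2000² + 0.0261² + 0.2261² + 0.1391² + 0.2261² = 0.033343 + 0.040000 + 0.000681 + 0.051121 + 0.019349 + 0.051121 = 0.195615
O = 0.112989 / √(0.306531 × 0.195615) = 0.112989 / 0.2448715 = 0.4614

0.46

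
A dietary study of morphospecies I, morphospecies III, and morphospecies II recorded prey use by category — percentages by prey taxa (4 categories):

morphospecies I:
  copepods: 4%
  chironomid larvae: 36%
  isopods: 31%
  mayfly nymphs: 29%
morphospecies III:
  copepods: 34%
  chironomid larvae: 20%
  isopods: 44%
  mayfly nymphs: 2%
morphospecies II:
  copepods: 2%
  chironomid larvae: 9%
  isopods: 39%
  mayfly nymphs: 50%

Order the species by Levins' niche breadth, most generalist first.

morphospecies I > morphospecies III > morphospecies II

Convert percentages to proportions (divide by 100).
Σp_Iᵢ² = 0.04² + 0.36² + 0.31² + 0.29² = 0.0016 + 0.1296 + 0.0961 + 0.0841 = 0.3114
B_I = 1 / 0.3114 = 3.2113
Σp_IIIᵢ² = 0.34² + 0.20² + 0.44² + 0.02² = 0.1156 + 0.0400 + 0.1936 + 0.0004 = 0.3496
B_III = 1 / 0.3496 = 2.8604
Σp_IIᵢ² = 0.02² + 0.09² + 0.39² + 0.50² = 0.0004 + 0.0081 + 0.1521 + 0.2500 = 0.4106
B_II = 1 / 0.4106 = 2.4355
Ranking by B (broadest → narrowest): morphospecies I (3.21) > morphospecies III (2.86) > morphospecies II (2.44)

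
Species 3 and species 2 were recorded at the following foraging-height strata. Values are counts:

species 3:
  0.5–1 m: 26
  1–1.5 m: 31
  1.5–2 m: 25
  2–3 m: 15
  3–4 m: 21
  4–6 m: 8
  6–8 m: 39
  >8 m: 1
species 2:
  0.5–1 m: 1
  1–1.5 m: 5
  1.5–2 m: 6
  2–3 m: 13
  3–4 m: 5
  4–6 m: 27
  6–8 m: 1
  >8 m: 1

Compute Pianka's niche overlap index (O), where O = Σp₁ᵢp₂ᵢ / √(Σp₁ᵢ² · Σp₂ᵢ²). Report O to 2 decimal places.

0.42

Proportions for species 3 (n=166): 26/166=0.1566, 31/166=0.1867, 25/166=0.1506, 15/166=0.0904, 21/166=0.1265, 8/166=0.0482, 39/166=0.2349, 1/166=0.0060
Proportions for species 2 (n=59): 1/59=0.0169, 5/59=0.0847, 6/59=0.1017, 13/59=0.2203, 5/59=0.0847, 27/59=0.4576, 1/59=0.0169, 1/59=0.0169
Σ p₁ᵢp₂ᵢ = 0.002647 + 0.015813 + 0.015316 + 0.019915 + 0.010715 + 0.022056 + 0.003970 + 0.000101 = 0.090533
Σp_1ᵢ² = 0.1566² + 0.1867² + 0.1506² + 0.0904² + 0.1265² + 0.0482² + 0.2349² + 0.0060² = 0.024524 + 0.034857 + 0.022680 + 0.008172 + 0.016002 + 0.002323 + 0.055178 + 0.000036 = 0.163772
Σp_2ᵢ² = 0.0169² + 0.0847² + 0.1017² + 0.2203² + 0.0847² + 0.4576² + 0.0169² + 0.0169² = 0.000286 + 0.007174 + 0.010343 + 0.048532 + 0.007174 + 0.209398 + 0.000286 + 0.000286 = 0.283479
O = 0.090533 / √(0.163772 × 0.283479) = 0.090533 / 0.2154668 = 0.4202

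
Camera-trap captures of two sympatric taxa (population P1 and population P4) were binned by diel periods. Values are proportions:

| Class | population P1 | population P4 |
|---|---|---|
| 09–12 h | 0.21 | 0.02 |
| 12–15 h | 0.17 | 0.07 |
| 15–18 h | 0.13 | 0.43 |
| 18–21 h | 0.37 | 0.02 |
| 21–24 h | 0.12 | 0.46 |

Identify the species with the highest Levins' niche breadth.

Σp_P1ᵢ² = 0.21² + 0.17² + 0.13² + 0.37² + 0.12² = 0.0441 + 0.0289 + 0.0169 + 0.1369 + 0.0144 = 0.2412
B_P1 = 1 / 0.2412 = 4.1459
Σp_P4ᵢ² = 0.02² + 0.07² + 0.43² + 0.02² + 0.46² = 0.0004 + 0.0049 + 0.1849 + 0.0004 + 0.2116 = 0.4022
B_P4 = 1 / 0.4022 = 2.4863
Highest B → broadest niche (most generalist): population P1 (B = 4.15).

population P1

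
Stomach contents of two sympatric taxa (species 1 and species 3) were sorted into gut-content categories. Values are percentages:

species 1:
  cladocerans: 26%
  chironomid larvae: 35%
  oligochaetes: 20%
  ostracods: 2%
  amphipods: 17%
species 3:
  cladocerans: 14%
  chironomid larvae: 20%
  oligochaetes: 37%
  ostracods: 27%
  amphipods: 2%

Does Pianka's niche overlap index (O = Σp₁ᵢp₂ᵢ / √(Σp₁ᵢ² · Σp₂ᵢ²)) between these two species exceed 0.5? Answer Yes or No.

Convert percentages to proportions (divide by 100).
Σ p₁ᵢp₂ᵢ = 0.0364 + 0.0700 + 0.0740 + 0.0054 + 0.0034 = 0.1892
Σp_1ᵢ² = 0.26² + 0.35² + 0.20² + 0.02² + 0.17² = 0.0676 + 0.1225 + 0.0400 + 0.0004 + 0.0289 = 0.2594
Σp_2ᵢ² = 0.14² + 0.20² + 0.37² + 0.27² + 0.02² = 0.0196 + 0.0400 + 0.1369 + 0.0729 + 0.0004 = 0.2698
O = 0.1892 / √(0.2594 × 0.2698) = 0.1892 / 0.26455 = 0.7152
O = 0.7152 > 0.5 → Yes.

Yes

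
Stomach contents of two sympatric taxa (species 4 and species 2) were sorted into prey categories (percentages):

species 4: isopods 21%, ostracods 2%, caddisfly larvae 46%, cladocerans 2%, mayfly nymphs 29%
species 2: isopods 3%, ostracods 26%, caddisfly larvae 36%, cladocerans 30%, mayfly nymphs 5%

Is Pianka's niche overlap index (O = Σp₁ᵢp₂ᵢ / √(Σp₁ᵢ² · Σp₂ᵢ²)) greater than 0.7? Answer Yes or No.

No

Convert percentages to proportions (divide by 100).
Σ p₁ᵢp₂ᵢ = 0.0063 + 0.0052 + 0.1656 + 0.0060 + 0.0145 = 0.1976
Σp_1ᵢ² = 0.21² + 0.02² + 0.46² + 0.02² + 0.29² = 0.0441 + 0.0004 + 0.2116 + 0.0004 + 0.0841 = 0.3406
Σp_2ᵢ² = 0.03² + 0.26² + 0.36² + 0.30² + 0.05² = 0.0009 + 0.0676 + 0.1296 + 0.0900 + 0.0025 = 0.2906
O = 0.1976 / √(0.3406 × 0.2906) = 0.1976 / 0.31461 = 0.6281
O = 0.6281 < 0.7 → No.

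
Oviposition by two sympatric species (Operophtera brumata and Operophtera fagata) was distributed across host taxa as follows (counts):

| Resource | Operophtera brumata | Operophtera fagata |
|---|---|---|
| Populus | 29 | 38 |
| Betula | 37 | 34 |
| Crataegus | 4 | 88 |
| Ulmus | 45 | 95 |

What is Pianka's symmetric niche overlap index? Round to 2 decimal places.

Proportions for Operophtera brumata (n=115): 29/115=0.2522, 37/115=0.3217, 4/115=0.0348, 45/115=0.3913
Proportions for Operophtera fagata (n=255): 38/255=0.1490, 34/255=0.1333, 88/255=0.3451, 95/255=0.3725
Σ p₁ᵢp₂ᵢ = 0.037578 + 0.042883 + 0.012009 + 0.145759 = 0.238229
Σp_1ᵢ² = 0.2522² + 0.3217² + 0.0348² + 0.3913² = 0.063605 + 0.103491 + 0.001211 + 0.153116 = 0.321423
Σp_2ᵢ² = 0.1490² + 0.1333² + 0.3451² + 0.3725² = 0.022201 + 0.017769 + 0.119094 + 0.138756 = 0.297820
O = 0.238229 / √(0.321423 × 0.297820) = 0.238229 / 0.3093965 = 0.7700

0.77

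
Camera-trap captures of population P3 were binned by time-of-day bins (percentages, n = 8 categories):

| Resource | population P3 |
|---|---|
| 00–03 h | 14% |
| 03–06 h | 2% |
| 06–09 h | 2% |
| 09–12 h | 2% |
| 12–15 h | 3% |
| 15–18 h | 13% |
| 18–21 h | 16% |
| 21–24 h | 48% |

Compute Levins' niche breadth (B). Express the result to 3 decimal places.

Convert percentages to proportions (divide by 100).
Σpᵢ² = 0.14² + 0.02² + 0.02² + 0.02² + 0.03² + 0.13² + 0.16² + 0.48² = 0.0196 + 0.0004 + 0.0004 + 0.0004 + 0.0009 + 0.0169 + 0.0256 + 0.2304 = 0.2946
B = 1 / 0.2946 = 3.39443

3.394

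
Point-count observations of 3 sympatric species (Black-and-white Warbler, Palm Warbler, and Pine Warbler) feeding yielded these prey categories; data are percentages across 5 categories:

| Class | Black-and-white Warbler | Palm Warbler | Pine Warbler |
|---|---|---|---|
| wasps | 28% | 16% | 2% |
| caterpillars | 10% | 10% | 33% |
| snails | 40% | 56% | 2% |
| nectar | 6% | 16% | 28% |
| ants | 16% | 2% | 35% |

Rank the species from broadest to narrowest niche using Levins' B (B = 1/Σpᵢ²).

Black-and-white Warbler > Pine Warbler > Palm Warbler

Convert percentages to proportions (divide by 100).
Σp_Blacᵢ² = 0.28² + 0.10² + 0.40² + 0.06² + 0.16² = 0.0784 + 0.0100 + 0.1600 + 0.0036 + 0.0256 = 0.2776
B_Blac = 1 / 0.2776 = 3.6023
Σp_Palmᵢ² = 0.16² + 0.10² + 0.56² + 0.16² + 0.02² = 0.0256 + 0.0100 + 0.3136 + 0.0256 + 0.0004 = 0.3752
B_Palm = 1 / 0.3752 = 2.6652
Σp_Pineᵢ² = 0.02² + 0.33² + 0.02² + 0.28² + 0.35² = 0.0004 + 0.1089 + 0.0004 + 0.0784 + 0.1225 = 0.3106
B_Pine = 1 / 0.3106 = 3.2196
Ranking by B (broadest → narrowest): Black-and-white Warbler (3.60) > Pine Warbler (3.22) > Palm Warbler (2.67)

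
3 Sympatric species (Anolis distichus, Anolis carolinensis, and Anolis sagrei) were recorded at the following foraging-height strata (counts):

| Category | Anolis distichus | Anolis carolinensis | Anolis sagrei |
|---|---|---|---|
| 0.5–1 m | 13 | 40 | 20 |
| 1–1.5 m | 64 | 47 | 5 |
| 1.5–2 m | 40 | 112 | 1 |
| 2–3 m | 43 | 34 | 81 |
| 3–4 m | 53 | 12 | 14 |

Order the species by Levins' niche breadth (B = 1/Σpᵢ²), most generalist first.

Proportions for Anolis distichus (n=213): 13/213=0.0610, 64/213=0.3005, 40/213=0.1878, 43/213=0.2019, 53/213=0.2488
Proportions for Anolis carolinensis (n=245): 40/245=0.1633, 47/245=0.1918, 112/245=0.4571, 34/245=0.1388, 12/245=0.0490
Proportions for Anolis sagrei (n=121): 20/121=0.1653, 5/121=0.0413, 1/121=0.0083, 81/121=0.6694, 14/121=0.1157
Σp_distᵢ² = 0.0610² + 0.3005² + 0.1878² + 0.2019² + 0.2488² = 0.003721 + 0.090300 + 0.035269 + 0.040764 + 0.061901 = 0.231955
B_dist = 1 / 0.231955 = 4.3112
Σp_caroᵢ² = 0.1633² + 0.1918² + 0.4571² + 0.1388² + 0.0490² = 0.026667 + 0.036787 + 0.208940 + 0.019265 + 0.002401 = 0.294060
B_caro = 1 / 0.294060 = 3.4007
Σp_sagrᵢ² = 0.1653² + 0.0413² + 0.0083² + 0.6694² + 0.1157² = 0.027324 + 0.001706 + 0.000069 + 0.448096 + 0.013386 = 0.490581
B_sagr = 1 / 0.490581 = 2.0384
Ranking by B (broadest → narrowest): Anolis distichus (4.31) > Anolis carolinensis (3.40) > Anolis sagrei (2.04)

Anolis distichus > Anolis carolinensis > Anolis sagrei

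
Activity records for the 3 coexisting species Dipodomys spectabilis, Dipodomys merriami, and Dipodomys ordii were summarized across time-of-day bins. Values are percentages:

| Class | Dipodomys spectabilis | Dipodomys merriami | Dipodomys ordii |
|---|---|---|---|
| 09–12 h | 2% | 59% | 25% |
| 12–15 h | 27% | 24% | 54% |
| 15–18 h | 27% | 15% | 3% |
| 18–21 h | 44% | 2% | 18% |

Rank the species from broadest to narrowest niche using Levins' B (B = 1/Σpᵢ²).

Convert percentages to proportions (divide by 100).
Σp_specᵢ² = 0.02² + 0.27² + 0.27² + 0.44² = 0.0004 + 0.0729 + 0.0729 + 0.1936 = 0.3398
B_spec = 1 / 0.3398 = 2.9429
Σp_merrᵢ² = 0.59² + 0.24² + 0.15² + 0.02² = 0.3481 + 0.0576 + 0.0225 + 0.0004 = 0.4286
B_merr = 1 / 0.4286 = 2.3332
Σp_ordiᵢ² = 0.25² + 0.54² + 0.03² + 0.18² = 0.0625 + 0.2916 + 0.0009 + 0.0324 = 0.3874
B_ordi = 1 / 0.3874 = 2.5813
Ranking by B (broadest → narrowest): Dipodomys spectabilis (2.94) > Dipodomys ordii (2.58) > Dipodomys merriami (2.33)

Dipodomys spectabilis > Dipodomys ordii > Dipodomys merriami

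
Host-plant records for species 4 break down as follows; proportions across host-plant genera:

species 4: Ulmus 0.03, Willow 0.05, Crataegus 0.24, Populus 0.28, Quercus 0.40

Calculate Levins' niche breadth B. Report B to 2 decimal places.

Σpᵢ² = 0.03² + 0.05² + 0.24² + 0.28² + 0.40² = 0.0009 + 0.0025 + 0.0576 + 0.0784 + 0.1600 = 0.2994
B = 1 / 0.2994 = 3.3400

3.34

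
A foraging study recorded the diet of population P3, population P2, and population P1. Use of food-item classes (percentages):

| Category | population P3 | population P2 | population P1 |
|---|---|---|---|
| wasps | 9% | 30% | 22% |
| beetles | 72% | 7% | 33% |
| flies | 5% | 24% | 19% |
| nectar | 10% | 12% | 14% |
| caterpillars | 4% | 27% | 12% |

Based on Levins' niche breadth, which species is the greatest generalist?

population P1

Convert percentages to proportions (divide by 100).
Σp_P3ᵢ² = 0.09² + 0.72² + 0.05² + 0.10² + 0.04² = 0.0081 + 0.5184 + 0.0025 + 0.0100 + 0.0016 = 0.5406
B_P3 = 1 / 0.5406 = 1.8498
Σp_P2ᵢ² = 0.30² + 0.07² + 0.24² + 0.12² + 0.27² = 0.0900 + 0.0049 + 0.0576 + 0.0144 + 0.0729 = 0.2398
B_P2 = 1 / 0.2398 = 4.1701
Σp_P1ᵢ² = 0.22² + 0.33² + 0.19² + 0.14² + 0.12² = 0.0484 + 0.1089 + 0.0361 + 0.0196 + 0.0144 = 0.2274
B_P1 = 1 / 0.2274 = 4.3975
Highest B → broadest niche (most generalist): population P1 (B = 4.40).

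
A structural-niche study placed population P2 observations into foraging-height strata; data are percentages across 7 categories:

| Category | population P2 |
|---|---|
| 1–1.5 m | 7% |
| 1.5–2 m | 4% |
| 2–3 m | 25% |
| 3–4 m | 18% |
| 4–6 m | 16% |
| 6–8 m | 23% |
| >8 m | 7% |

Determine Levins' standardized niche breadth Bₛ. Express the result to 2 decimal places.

Convert percentages to proportions (divide by 100).
Σpᵢ² = 0.07² + 0.04² + 0.25² + 0.18² + 0.16² + 0.23² + 0.07² = 0.0049 + 0.0016 + 0.0625 + 0.0324 + 0.0256 + 0.0529 + 0.0049 = 0.1848
B = 1 / 0.1848 = 5.4113
Bₛ = (B − 1)/(n − 1) = (5.4113 − 1)/(7 − 1) = 4.4113/6 = 0.7352

0.74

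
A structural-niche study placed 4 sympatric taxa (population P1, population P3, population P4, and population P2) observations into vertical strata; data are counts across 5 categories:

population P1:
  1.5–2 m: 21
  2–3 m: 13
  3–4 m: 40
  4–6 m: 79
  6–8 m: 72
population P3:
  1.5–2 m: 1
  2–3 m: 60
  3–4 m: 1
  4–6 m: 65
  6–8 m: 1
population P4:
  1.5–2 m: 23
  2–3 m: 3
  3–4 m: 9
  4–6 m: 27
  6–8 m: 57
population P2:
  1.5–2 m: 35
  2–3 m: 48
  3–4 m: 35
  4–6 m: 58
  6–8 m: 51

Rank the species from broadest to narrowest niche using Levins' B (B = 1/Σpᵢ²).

population P2 > population P1 > population P4 > population P3

Proportions for population P1 (n=225): 21/225=0.0933, 13/225=0.0578, 40/225=0.1778, 79/225=0.3511, 72/225=0.3200
Proportions for population P3 (n=128): 1/128=0.0078, 60/128=0.4688, 1/128=0.0078, 65/128=0.5078, 1/128=0.0078
Proportions for population P4 (n=119): 23/119=0.1933, 3/119=0.0252, 9/119=0.0756, 27/119=0.2269, 57/119=0.4790
Proportions for population P2 (n=227): 35/227=0.1542, 48/227=0.2115, 35/227=0.1542, 58/227=0.2555, 51/227=0.2247
Σp_P1ᵢ² = 0.0933² + 0.0578² + 0.1778² + 0.3511² + 0.3200² = 0.008705 + 0.003341 + 0.031613 + 0.123271 + 0.102400 = 0.269330
B_P1 = 1 / 0.269330 = 3.7129
Σp_P3ᵢ² = 0.0078² + 0.4688² + 0.0078² + 0.5078² + 0.0078² = 0.000061 + 0.219773 + 0.000061 + 0.257861 + 0.000061 = 0.477817
B_P3 = 1 / 0.477817 = 2.0929
Σp_P4ᵢ² = 0.1933² + 0.0252² + 0.0756² + 0.2269² + 0.4790² = 0.037365 + 0.000635 + 0.005715 + 0.051484 + 0.229441 = 0.324640
B_P4 = 1 / 0.324640 = 3.0803
Σp_P2ᵢ² = 0.1542² + 0.2115² + 0.1542² + 0.2555² + 0.2247² = 0.023778 + 0.044732 + 0.023778 + 0.065280 + 0.050490 = 0.208058
B_P2 = 1 / 0.208058 = 4.8064
Ranking by B (broadest → narrowest): population P2 (4.81) > population P1 (3.71) > population P4 (3.08) > population P3 (2.09)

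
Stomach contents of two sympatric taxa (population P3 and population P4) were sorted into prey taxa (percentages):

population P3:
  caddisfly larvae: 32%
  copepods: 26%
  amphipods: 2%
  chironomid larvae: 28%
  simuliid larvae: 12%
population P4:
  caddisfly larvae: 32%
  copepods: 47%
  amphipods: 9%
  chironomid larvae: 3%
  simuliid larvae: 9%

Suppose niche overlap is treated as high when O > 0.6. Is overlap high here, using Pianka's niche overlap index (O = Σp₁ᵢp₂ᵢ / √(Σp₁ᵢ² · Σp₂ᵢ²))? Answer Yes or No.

Convert percentages to proportions (divide by 100).
Σ p₁ᵢp₂ᵢ = 0.1024 + 0.1222 + 0.0018 + 0.0084 + 0.0108 = 0.2456
Σp_1ᵢ² = 0.32² + 0.26² + 0.02² + 0.28² + 0.12² = 0.1024 + 0.0676 + 0.0004 + 0.0784 + 0.0144 = 0.2632
Σp_2ᵢ² = 0.32² + 0.47² + 0.09² + 0.03² + 0.09² = 0.1024 + 0.2209 + 0.0081 + 0.0009 + 0.0081 = 0.3404
O = 0.2456 / √(0.2632 × 0.3404) = 0.2456 / 0.29932 = 0.8205
O = 0.8205 > 0.6 → Yes.

Yes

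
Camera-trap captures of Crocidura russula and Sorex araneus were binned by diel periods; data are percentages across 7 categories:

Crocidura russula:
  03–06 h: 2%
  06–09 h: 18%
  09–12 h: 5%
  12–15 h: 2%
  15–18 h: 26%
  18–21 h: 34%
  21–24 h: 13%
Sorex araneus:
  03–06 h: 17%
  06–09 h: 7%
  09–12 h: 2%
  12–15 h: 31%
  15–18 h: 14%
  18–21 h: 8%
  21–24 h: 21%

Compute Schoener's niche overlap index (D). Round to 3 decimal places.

Convert percentages to proportions (divide by 100).
Σ|p₁ᵢ − p₂ᵢ| = 0.15 + 0.11 + 0.03 + 0.29 + 0.12 + 0.26 + 0.08 = 1.04
D = 1 − ½ × 1.04 = 1 − 0.520 = 0.48000

0.480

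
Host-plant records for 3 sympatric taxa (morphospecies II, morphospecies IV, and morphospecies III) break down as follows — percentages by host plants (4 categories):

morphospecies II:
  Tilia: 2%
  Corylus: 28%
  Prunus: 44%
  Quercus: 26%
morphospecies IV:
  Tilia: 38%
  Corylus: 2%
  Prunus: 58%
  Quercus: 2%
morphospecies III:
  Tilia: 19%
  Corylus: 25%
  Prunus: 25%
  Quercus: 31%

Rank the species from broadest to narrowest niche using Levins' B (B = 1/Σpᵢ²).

morphospecies III > morphospecies II > morphospecies IV

Convert percentages to proportions (divide by 100).
Σp_IIᵢ² = 0.02² + 0.28² + 0.44² + 0.26² = 0.0004 + 0.0784 + 0.1936 + 0.0676 = 0.3400
B_II = 1 / 0.3400 = 2.9412
Σp_IVᵢ² = 0.38² + 0.02² + 0.58² + 0.02² = 0.1444 + 0.0004 + 0.3364 + 0.0004 = 0.4816
B_IV = 1 / 0.4816 = 2.0764
Σp_IIIᵢ² = 0.19² + 0.25² + 0.25² + 0.31² = 0.0361 + 0.0625 + 0.0625 + 0.0961 = 0.2572
B_III = 1 / 0.2572 = 3.8880
Ranking by B (broadest → narrowest): morphospecies III (3.89) > morphospecies II (2.94) > morphospecies IV (2.08)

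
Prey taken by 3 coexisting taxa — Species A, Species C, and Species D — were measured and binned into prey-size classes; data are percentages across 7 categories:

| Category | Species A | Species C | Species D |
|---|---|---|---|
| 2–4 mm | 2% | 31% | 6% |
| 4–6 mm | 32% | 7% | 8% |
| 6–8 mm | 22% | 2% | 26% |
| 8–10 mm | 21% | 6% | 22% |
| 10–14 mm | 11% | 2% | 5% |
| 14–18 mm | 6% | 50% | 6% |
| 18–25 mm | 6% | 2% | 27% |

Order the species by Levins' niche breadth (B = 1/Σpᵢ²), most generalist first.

Species D > Species A > Species C

Convert percentages to proportions (divide by 100).
Σp_Aᵢ² = 0.02² + 0.32² + 0.22² + 0.21² + 0.11² + 0.06² + 0.06² = 0.0004 + 0.1024 + 0.0484 + 0.0441 + 0.0121 + 0.0036 + 0.0036 = 0.2146
B_A = 1 / 0.2146 = 4.6598
Σp_Cᵢ² = 0.31² + 0.07² + 0.02² + 0.06² + 0.02² + 0.50² + 0.02² = 0.0961 + 0.0049 + 0.0004 + 0.0036 + 0.0004 + 0.2500 + 0.0004 = 0.3558
B_C = 1 / 0.3558 = 2.8106
Σp_Dᵢ² = 0.06² + 0.08² + 0.26² + 0.22² + 0.05² + 0.06² + 0.27² = 0.0036 + 0.0064 + 0.0676 + 0.0484 + 0.0025 + 0.0036 + 0.0729 = 0.2050
B_D = 1 / 0.2050 = 4.8780
Ranking by B (broadest → narrowest): Species D (4.88) > Species A (4.66) > Species C (2.81)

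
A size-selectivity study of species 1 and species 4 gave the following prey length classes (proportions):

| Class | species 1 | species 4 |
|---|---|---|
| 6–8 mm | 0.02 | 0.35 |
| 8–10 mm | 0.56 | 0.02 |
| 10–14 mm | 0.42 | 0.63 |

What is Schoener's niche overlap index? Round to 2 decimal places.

Σ|p₁ᵢ − p₂ᵢ| = 0.33 + 0.54 + 0.21 = 1.08
D = 1 − ½ × 1.08 = 1 − 0.540 = 0.4600

0.46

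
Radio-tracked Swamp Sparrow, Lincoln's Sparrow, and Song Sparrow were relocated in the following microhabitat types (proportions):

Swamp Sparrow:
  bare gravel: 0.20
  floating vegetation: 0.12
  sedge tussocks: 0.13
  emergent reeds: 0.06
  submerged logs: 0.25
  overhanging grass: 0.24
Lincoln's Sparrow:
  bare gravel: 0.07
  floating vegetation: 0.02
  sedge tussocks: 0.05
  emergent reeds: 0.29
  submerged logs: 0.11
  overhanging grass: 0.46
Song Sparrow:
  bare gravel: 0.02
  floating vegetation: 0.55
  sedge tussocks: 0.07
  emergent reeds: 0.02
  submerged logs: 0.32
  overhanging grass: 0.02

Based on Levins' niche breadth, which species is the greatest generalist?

Swamp Sparrow

Σp_Swamᵢ² = 0.20² + 0.12² + 0.13² + 0.06² + 0.25² + 0.24² = 0.0400 + 0.0144 + 0.0169 + 0.0036 + 0.0625 + 0.0576 = 0.1950
B_Swam = 1 / 0.1950 = 5.1282
Σp_Lincᵢ² = 0.07² + 0.02² + 0.05² + 0.29² + 0.11² + 0.46² = 0.0049 + 0.0004 + 0.0025 + 0.0841 + 0.0121 + 0.2116 = 0.3156
B_Linc = 1 / 0.3156 = 3.1686
Σp_Songᵢ² = 0.02² + 0.55² + 0.07² + 0.02² + 0.32² + 0.02² = 0.0004 + 0.3025 + 0.0049 + 0.0004 + 0.1024 + 0.0004 = 0.4110
B_Song = 1 / 0.4110 = 2.4331
Highest B → broadest niche (most generalist): Swamp Sparrow (B = 5.13).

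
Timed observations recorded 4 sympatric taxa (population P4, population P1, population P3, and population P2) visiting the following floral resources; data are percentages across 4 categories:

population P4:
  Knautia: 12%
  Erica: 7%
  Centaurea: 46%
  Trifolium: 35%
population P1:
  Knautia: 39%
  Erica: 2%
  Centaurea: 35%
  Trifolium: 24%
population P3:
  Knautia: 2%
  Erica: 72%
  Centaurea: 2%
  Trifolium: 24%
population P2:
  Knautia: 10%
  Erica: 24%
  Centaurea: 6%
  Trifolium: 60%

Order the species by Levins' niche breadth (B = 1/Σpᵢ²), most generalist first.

population P1 > population P4 > population P2 > population P3

Convert percentages to proportions (divide by 100).
Σp_P4ᵢ² = 0.12² + 0.07² + 0.46² + 0.35² = 0.0144 + 0.0049 + 0.2116 + 0.1225 = 0.3534
B_P4 = 1 / 0.3534 = 2.8297
Σp_P1ᵢ² = 0.39² + 0.02² + 0.35² + 0.24² = 0.1521 + 0.0004 + 0.1225 + 0.0576 = 0.3326
B_P1 = 1 / 0.3326 = 3.0066
Σp_P3ᵢ² = 0.02² + 0.72² + 0.02² + 0.24² = 0.0004 + 0.5184 + 0.0004 + 0.0576 = 0.5768
B_P3 = 1 / 0.5768 = 1.7337
Σp_P2ᵢ² = 0.10² + 0.24² + 0.06² + 0.60² = 0.0100 + 0.0576 + 0.0036 + 0.3600 = 0.4312
B_P2 = 1 / 0.4312 = 2.3191
Ranking by B (broadest → narrowest): population P1 (3.01) > population P4 (2.83) > population P2 (2.32) > population P3 (1.73)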